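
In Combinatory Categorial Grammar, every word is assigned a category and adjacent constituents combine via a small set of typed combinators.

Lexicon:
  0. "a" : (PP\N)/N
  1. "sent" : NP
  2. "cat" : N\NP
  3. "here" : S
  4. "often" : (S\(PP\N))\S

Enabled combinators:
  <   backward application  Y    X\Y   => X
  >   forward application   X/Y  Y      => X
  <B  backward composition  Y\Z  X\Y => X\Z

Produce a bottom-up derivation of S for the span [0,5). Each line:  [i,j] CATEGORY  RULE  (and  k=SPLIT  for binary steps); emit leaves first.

[0,1] (PP\N)/N  lex  "a"
[1,2] NP  lex  "sent"
[2,3] N\NP  lex  "cat"
[1,3] N  <  k=2
[0,3] PP\N  >  k=1
[3,4] S  lex  "here"
[4,5] (S\(PP\N))\S  lex  "often"
[3,5] S\(PP\N)  <  k=4
[0,5] S  <  k=3

[0,5] S   <
  [0,3] PP\N   >
    [0,1] "a" : (PP\N)/N
    [1,3] N   <
      [1,2] "sent" : NP
      [2,3] "cat" : N\NP
  [3,5] S\(PP\N)   <
    [3,4] "here" : S
    [4,5] "often" : (S\(PP\N))\S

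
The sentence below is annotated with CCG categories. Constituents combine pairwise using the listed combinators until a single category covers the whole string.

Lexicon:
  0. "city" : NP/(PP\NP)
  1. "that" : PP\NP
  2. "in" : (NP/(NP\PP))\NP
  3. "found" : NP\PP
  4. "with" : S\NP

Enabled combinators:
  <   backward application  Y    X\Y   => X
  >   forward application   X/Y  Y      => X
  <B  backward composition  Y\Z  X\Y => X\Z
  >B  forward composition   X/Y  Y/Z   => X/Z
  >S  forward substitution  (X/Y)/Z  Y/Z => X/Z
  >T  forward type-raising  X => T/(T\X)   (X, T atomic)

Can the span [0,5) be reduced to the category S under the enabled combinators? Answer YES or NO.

YES

[0,5] S   <
  [0,4] NP   >
    [0,3] NP/(NP\PP)   <
      [0,2] NP   >
        [0,1] "city" : NP/(PP\NP)
        [1,2] "that" : PP\NP
      [2,3] "in" : (NP/(NP\PP))\NP
    [3,4] "found" : NP\PP
  [4,5] "with" : S\NP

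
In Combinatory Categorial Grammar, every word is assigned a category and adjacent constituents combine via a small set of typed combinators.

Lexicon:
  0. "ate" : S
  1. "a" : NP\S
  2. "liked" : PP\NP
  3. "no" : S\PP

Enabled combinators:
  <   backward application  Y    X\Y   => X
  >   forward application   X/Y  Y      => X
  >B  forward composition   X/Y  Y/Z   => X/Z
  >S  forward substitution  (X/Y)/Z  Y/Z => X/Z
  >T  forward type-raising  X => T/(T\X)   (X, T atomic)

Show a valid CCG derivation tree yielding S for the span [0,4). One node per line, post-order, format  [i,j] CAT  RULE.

[0,1] S  lex  "ate"
[1,2] NP\S  lex  "a"
[0,2] NP  <  k=1
[2,3] PP\NP  lex  "liked"
[0,3] PP  <  k=2
[3,4] S\PP  lex  "no"
[0,4] S  <  k=3

[0,4] S   <
  [0,3] PP   <
    [0,2] NP   <
      [0,1] "ate" : S
      [1,2] "a" : NP\S
    [2,3] "liked" : PP\NP
  [3,4] "no" : S\PP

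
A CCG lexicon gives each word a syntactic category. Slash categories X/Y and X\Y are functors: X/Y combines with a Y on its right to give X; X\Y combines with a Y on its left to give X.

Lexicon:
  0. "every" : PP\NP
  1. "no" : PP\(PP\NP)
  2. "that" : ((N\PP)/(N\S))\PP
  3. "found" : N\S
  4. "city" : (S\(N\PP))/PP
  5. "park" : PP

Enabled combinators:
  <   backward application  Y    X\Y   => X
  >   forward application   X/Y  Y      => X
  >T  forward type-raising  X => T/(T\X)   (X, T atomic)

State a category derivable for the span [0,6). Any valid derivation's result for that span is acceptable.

S

[0,6] S   <
  [0,4] N\PP   >
    [0,3] (N\PP)/(N\S)   <
      [0,2] PP   <
        [0,1] "every" : PP\NP
        [1,2] "no" : PP\(PP\NP)
      [2,3] "that" : ((N\PP)/(N\S))\PP
    [3,4] "found" : N\S
  [4,6] S\(N\PP)   >
    [4,5] "city" : (S\(N\PP))/PP
    [5,6] "park" : PP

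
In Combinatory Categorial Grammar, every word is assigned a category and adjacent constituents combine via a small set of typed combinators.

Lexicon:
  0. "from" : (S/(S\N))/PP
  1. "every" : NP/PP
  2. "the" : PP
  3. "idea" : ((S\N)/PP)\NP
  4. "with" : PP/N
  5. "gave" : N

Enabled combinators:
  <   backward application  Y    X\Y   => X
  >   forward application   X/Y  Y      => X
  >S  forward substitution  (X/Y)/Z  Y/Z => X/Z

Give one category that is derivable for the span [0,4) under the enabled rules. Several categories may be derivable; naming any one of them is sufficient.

S/PP

[0,6] S   >
  [0,4] S/PP   >S
    [0,1] "from" : (S/(S\N))/PP
    [1,4] (S\N)/PP   <
      [1,3] NP   >
        [1,2] "every" : NP/PP
        [2,3] "the" : PP
      [3,4] "idea" : ((S\N)/PP)\NP
  [4,6] PP   >
    [4,5] "with" : PP/N
    [5,6] "gave" : N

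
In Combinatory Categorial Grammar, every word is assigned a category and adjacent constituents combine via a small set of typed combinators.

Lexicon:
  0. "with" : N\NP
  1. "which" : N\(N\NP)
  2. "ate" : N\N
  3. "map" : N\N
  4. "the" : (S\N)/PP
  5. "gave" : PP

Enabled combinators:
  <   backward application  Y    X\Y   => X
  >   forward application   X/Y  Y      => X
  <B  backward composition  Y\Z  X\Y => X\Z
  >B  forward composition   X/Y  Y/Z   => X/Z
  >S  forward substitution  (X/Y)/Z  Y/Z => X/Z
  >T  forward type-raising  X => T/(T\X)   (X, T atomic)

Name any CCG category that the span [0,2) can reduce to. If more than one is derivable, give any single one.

N

[0,6] S   <
  [0,2] N   <
    [0,1] "with" : N\NP
    [1,2] "which" : N\(N\NP)
  [2,6] S\N   <B
    [2,4] N\N   <B
      [2,3] "ate" : N\N
      [3,4] "map" : N\N
    [4,6] S\N   >
      [4,5] "the" : (S\N)/PP
      [5,6] "gave" : PP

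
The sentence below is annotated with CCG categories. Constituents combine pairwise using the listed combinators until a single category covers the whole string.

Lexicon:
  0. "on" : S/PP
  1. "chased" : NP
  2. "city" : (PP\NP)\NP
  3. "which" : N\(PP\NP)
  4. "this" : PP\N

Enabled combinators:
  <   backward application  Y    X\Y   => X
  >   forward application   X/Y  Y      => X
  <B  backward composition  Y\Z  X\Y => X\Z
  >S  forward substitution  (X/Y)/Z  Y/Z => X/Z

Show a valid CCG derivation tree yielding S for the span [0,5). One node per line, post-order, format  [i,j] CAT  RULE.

[0,5] S   >
  [0,1] "on" : S/PP
  [1,5] PP   <
    [1,2] "chased" : NP
    [2,5] PP\NP   <B
      [2,4] N\NP   <B
        [2,3] "city" : (PP\NP)\NP
        [3,4] "which" : N\(PP\NP)
      [4,5] "this" : PP\N

[0,1] S/PP  lex  "on"
[1,2] NP  lex  "chased"
[2,3] (PP\NP)\NP  lex  "city"
[3,4] N\(PP\NP)  lex  "which"
[2,4] N\NP  <B  k=3
[4,5] PP\N  lex  "this"
[2,5] PP\NP  <B  k=4
[1,5] PP  <  k=2
[0,5] S  >  k=1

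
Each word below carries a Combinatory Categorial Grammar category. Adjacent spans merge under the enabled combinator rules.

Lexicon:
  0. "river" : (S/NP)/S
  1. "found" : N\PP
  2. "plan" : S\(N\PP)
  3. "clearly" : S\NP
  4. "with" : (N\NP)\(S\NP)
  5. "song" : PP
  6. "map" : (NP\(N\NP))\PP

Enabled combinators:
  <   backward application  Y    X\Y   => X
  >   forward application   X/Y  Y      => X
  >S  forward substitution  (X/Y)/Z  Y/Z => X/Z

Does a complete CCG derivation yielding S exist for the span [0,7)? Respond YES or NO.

[0,7] S   >
  [0,3] S/NP   >
    [0,1] "river" : (S/NP)/S
    [1,3] S   <
      [1,2] "found" : N\PP
      [2,3] "plan" : S\(N\PP)
  [3,7] NP   <
    [3,5] N\NP   <
      [3,4] "clearly" : S\NP
      [4,5] "with" : (N\NP)\(S\NP)
    [5,7] NP\(N\NP)   <
      [5,6] "song" : PP
      [6,7] "map" : (NP\(N\NP))\PP

YES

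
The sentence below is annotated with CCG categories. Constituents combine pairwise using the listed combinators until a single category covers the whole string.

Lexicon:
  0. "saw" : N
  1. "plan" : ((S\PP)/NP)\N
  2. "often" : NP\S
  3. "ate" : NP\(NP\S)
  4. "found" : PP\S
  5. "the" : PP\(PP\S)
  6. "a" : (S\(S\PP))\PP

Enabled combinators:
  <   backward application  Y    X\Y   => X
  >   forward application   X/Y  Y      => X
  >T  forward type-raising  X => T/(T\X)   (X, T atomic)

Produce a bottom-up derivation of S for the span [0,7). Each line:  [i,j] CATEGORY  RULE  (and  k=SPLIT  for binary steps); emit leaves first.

[0,1] N  lex  "saw"
[1,2] ((S\PP)/NP)\N  lex  "plan"
[0,2] (S\PP)/NP  <  k=1
[2,3] NP\S  lex  "often"
[3,4] NP\(NP\S)  lex  "ate"
[2,4] NP  <  k=3
[0,4] S\PP  >  k=2
[4,5] PP\S  lex  "found"
[5,6] PP\(PP\S)  lex  "the"
[4,6] PP  <  k=5
[6,7] (S\(S\PP))\PP  lex  "a"
[4,7] S\(S\PP)  <  k=6
[0,7] S  <  k=4

[0,7] S   <
  [0,4] S\PP   >
    [0,2] (S\PP)/NP   <
      [0,1] "saw" : N
      [1,2] "plan" : ((S\PP)/NP)\N
    [2,4] NP   <
      [2,3] "often" : NP\S
      [3,4] "ate" : NP\(NP\S)
  [4,7] S\(S\PP)   <
    [4,6] PP   <
      [4,5] "found" : PP\S
      [5,6] "the" : PP\(PP\S)
    [6,7] "a" : (S\(S\PP))\PP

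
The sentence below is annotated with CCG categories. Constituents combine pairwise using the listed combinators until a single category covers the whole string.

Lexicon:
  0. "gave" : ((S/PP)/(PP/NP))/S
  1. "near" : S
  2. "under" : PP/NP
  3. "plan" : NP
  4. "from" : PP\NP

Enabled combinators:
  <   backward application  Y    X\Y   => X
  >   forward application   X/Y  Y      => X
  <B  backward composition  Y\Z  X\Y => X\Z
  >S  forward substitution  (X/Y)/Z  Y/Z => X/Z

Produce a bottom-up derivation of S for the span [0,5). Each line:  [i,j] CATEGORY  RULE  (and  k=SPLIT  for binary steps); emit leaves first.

[0,1] ((S/PP)/(PP/NP))/S  lex  "gave"
[1,2] S  lex  "near"
[0,2] (S/PP)/(PP/NP)  >  k=1
[2,3] PP/NP  lex  "under"
[0,3] S/PP  >  k=2
[3,4] NP  lex  "plan"
[4,5] PP\NP  lex  "from"
[3,5] PP  <  k=4
[0,5] S  >  k=3

[0,5] S   >
  [0,3] S/PP   >
    [0,2] (S/PP)/(PP/NP)   >
      [0,1] "gave" : ((S/PP)/(PP/NP))/S
      [1,2] "near" : S
    [2,3] "under" : PP/NP
  [3,5] PP   <
    [3,4] "plan" : NP
    [4,5] "from" : PP\NP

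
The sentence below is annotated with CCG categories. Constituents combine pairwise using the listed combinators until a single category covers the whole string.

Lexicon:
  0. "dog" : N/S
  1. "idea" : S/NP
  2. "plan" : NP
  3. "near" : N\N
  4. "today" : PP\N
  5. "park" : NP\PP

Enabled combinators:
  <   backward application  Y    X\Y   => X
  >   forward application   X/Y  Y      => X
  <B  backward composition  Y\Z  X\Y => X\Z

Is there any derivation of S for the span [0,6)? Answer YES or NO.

N/S S/NP NP N\N PP\N NP\PP
CKY chart[0,6] = {NP}; S ∉ chart

NO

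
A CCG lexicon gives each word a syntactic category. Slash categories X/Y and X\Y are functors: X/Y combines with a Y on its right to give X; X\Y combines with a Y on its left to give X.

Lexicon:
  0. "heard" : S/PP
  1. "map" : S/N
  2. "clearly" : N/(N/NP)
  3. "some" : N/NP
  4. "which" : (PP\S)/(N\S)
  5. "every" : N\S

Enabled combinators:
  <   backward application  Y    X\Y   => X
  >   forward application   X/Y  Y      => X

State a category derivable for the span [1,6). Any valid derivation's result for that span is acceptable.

[0,6] S   >
  [0,1] "heard" : S/PP
  [1,6] PP   <
    [1,4] S   >
      [1,2] "map" : S/N
      [2,4] N   >
        [2,3] "clearly" : N/(N/NP)
        [3,4] "some" : N/NP
    [4,6] PP\S   >
      [4,5] "which" : (PP\S)/(N\S)
      [5,6] "every" : N\S

PP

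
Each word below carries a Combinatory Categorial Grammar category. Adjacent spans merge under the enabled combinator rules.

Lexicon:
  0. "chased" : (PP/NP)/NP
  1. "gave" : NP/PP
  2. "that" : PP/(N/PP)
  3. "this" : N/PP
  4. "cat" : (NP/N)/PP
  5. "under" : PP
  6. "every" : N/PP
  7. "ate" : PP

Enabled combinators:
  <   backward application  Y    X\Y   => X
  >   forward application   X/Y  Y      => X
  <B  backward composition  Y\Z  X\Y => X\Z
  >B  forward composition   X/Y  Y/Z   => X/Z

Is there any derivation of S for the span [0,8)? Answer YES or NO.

(PP/NP)/NP NP/PP PP/(N/PP) N/PP (NP/N)/PP PP N/PP PP
CKY chart[0,8] = {PP}; S ∉ chart

NO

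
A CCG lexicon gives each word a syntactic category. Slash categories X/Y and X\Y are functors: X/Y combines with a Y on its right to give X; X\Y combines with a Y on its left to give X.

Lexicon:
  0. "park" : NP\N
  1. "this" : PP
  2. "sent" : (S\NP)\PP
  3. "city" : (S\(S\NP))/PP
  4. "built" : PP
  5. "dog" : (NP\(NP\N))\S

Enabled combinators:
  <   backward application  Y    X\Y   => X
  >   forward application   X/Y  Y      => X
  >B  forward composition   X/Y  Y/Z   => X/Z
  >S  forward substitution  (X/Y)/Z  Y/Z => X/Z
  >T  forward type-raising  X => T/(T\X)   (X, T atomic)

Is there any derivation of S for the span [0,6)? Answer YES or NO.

NO

NP\N PP (S\NP)\PP (S\(S\NP))/PP PP (NP\(NP\N))\S
CKY chart[0,6] = {N/(N\NP), NP, NP/(NP\NP), PP/(PP\NP), S/(S\NP)}; S ∉ chart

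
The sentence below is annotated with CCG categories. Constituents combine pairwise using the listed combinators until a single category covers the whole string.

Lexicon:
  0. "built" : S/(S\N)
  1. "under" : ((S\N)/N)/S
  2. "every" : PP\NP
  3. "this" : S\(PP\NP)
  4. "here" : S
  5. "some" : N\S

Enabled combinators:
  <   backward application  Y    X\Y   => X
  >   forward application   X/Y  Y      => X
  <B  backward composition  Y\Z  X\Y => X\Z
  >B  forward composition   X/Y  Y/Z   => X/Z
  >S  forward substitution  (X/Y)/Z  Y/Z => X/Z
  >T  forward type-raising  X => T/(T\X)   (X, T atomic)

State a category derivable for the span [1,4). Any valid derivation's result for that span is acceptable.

[0,6] S   >
  [0,1] "built" : S/(S\N)
  [1,6] S\N   >
    [1,4] (S\N)/N   >
      [1,2] "under" : ((S\N)/N)/S
      [2,4] S   <
        [2,3] "every" : PP\NP
        [3,4] "this" : S\(PP\NP)
    [4,6] N   >
      [4,5] N/(N\S)   >T
        [4,5] "here" : S
      [5,6] "some" : N\S

(S\N)/N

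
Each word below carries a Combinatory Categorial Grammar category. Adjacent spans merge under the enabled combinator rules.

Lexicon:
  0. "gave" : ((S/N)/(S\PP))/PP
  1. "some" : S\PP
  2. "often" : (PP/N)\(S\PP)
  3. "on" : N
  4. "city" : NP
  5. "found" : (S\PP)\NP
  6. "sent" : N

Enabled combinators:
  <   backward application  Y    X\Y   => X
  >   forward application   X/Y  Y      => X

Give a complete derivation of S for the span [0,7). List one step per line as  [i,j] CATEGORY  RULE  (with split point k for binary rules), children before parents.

[0,1] ((S/N)/(S\PP))/PP  lex  "gave"
[1,2] S\PP  lex  "some"
[2,3] (PP/N)\(S\PP)  lex  "often"
[1,3] PP/N  <  k=2
[3,4] N  lex  "on"
[1,4] PP  >  k=3
[0,4] (S/N)/(S\PP)  >  k=1
[4,5] NP  lex  "city"
[5,6] (S\PP)\NP  lex  "found"
[4,6] S\PP  <  k=5
[0,6] S/N  >  k=4
[6,7] N  lex  "sent"
[0,7] S  >  k=6

[0,7] S   >
  [0,6] S/N   >
    [0,4] (S/N)/(S\PP)   >
      [0,1] "gave" : ((S/N)/(S\PP))/PP
      [1,4] PP   >
        [1,3] PP/N   <
          [1,2] "some" : S\PP
          [2,3] "often" : (PP/N)\(S\PP)
        [3,4] "on" : N
    [4,6] S\PP   <
      [4,5] "city" : NP
      [5,6] "found" : (S\PP)\NP
  [6,7] "sent" : N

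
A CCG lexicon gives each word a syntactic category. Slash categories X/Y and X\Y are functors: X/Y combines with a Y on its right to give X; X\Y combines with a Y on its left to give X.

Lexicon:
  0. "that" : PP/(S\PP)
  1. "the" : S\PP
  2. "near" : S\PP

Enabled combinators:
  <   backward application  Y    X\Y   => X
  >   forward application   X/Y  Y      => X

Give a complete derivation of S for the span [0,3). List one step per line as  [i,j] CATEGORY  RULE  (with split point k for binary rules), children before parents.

[0,3] S   <
  [0,2] PP   >
    [0,1] "that" : PP/(S\PP)
    [1,2] "the" : S\PP
  [2,3] "near" : S\PP

[0,1] PP/(S\PP)  lex  "that"
[1,2] S\PP  lex  "the"
[0,2] PP  >  k=1
[2,3] S\PP  lex  "near"
[0,3] S  <  k=2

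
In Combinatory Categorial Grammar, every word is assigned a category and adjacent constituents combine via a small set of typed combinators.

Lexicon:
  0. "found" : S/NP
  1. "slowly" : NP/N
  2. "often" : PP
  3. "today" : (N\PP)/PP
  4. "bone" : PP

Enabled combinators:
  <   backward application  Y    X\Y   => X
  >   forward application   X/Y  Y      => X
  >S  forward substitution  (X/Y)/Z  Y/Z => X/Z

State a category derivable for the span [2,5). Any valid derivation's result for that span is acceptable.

[0,5] S   >
  [0,1] "found" : S/NP
  [1,5] NP   >
    [1,2] "slowly" : NP/N
    [2,5] N   <
      [2,3] "often" : PP
      [3,5] N\PP   >
        [3,4] "today" : (N\PP)/PP
        [4,5] "bone" : PP

N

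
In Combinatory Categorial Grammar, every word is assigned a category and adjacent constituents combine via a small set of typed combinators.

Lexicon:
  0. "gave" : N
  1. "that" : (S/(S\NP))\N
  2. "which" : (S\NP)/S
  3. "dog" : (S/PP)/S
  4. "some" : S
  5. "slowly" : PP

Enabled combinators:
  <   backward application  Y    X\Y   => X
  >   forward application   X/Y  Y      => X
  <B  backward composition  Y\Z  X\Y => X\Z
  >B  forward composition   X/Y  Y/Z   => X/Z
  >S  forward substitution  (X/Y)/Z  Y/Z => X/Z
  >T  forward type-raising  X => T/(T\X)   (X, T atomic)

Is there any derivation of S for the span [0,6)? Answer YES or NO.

[0,6] S   >
  [0,2] S/(S\NP)   <
    [0,1] "gave" : N
    [1,2] "that" : (S/(S\NP))\N
  [2,6] S\NP   >
    [2,3] "which" : (S\NP)/S
    [3,6] S   >
      [3,5] S/PP   >
        [3,4] "dog" : (S/PP)/S
        [4,5] "some" : S
      [5,6] "slowly" : PP

YES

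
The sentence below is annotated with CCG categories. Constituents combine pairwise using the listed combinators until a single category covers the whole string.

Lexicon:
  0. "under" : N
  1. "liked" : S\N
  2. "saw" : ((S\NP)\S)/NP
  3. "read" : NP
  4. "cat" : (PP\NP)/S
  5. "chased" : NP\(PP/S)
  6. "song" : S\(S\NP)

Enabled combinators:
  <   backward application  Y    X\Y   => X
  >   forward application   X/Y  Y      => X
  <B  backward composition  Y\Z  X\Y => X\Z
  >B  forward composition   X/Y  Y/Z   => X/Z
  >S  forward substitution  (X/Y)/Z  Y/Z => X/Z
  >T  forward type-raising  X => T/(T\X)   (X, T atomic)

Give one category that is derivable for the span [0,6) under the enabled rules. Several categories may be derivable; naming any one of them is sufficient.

[0,7] S   <
  [0,6] S\NP   <
    [0,2] S   >
      [0,1] S/(S\N)   >T
        [0,1] "under" : N
      [1,2] "liked" : S\N
    [2,6] (S\NP)\S   >
      [2,3] "saw" : ((S\NP)\S)/NP
      [3,6] NP   <
        [3,5] PP/S   >B
          [3,4] PP/(PP\NP)   >T
            [3,4] "read" : NP
          [4,5] "cat" : (PP\NP)/S
        [5,6] "chased" : NP\(PP/S)
  [6,7] "song" : S\(S\NP)

S\NP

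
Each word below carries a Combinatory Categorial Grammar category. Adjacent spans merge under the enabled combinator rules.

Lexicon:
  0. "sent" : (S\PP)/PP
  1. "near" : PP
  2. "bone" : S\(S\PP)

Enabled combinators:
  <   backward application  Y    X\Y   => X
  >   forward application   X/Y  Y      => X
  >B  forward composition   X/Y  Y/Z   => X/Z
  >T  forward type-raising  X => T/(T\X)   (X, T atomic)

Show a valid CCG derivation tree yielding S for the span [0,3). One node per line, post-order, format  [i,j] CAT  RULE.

[0,1] (S\PP)/PP  lex  "sent"
[1,2] PP  lex  "near"
[0,2] S\PP  >  k=1
[2,3] S\(S\PP)  lex  "bone"
[0,3] S  <  k=2

[0,3] S   <
  [0,2] S\PP   >
    [0,1] "sent" : (S\PP)/PP
    [1,2] "near" : PP
  [2,3] "bone" : S\(S\PP)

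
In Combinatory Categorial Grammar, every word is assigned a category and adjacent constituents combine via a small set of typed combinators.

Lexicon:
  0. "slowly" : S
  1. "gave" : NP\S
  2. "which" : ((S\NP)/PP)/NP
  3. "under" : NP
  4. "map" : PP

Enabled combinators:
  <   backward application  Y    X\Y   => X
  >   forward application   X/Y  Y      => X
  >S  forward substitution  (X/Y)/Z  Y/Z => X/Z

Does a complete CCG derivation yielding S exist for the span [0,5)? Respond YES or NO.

YES

[0,5] S   <
  [0,2] NP   <
    [0,1] "slowly" : S
    [1,2] "gave" : NP\S
  [2,5] S\NP   >
    [2,4] (S\NP)/PP   >
      [2,3] "which" : ((S\NP)/PP)/NP
      [3,4] "under" : NP
    [4,5] "map" : PP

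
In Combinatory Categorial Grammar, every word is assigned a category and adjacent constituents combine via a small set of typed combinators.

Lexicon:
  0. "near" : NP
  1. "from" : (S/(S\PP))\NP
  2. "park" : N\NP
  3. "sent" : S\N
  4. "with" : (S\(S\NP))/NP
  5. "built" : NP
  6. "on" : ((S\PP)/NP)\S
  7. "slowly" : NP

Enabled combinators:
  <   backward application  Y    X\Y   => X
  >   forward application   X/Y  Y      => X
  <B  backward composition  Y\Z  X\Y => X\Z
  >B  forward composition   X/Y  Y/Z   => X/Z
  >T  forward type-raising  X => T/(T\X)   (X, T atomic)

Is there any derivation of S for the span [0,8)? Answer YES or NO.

[0,8] S   >
  [0,2] S/(S\PP)   <
    [0,1] "near" : NP
    [1,2] "from" : (S/(S\PP))\NP
  [2,8] S\PP   >
    [2,7] (S\PP)/NP   <
      [2,6] S   <
        [2,4] S\NP   <B
          [2,3] "park" : N\NP
          [3,4] "sent" : S\N
        [4,6] S\(S\NP)   >
          [4,5] "with" : (S\(S\NP))/NP
          [5,6] "built" : NP
      [6,7] "on" : ((S\PP)/NP)\S
    [7,8] "slowly" : NP

YES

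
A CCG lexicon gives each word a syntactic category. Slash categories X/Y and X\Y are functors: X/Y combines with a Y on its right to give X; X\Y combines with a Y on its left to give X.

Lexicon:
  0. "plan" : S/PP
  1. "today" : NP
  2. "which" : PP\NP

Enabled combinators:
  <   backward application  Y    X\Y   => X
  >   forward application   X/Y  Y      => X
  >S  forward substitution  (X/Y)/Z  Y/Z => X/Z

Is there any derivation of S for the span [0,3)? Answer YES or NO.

[0,3] S   >
  [0,1] "plan" : S/PP
  [1,3] PP   <
    [1,2] "today" : NP
    [2,3] "which" : PP\NP

YES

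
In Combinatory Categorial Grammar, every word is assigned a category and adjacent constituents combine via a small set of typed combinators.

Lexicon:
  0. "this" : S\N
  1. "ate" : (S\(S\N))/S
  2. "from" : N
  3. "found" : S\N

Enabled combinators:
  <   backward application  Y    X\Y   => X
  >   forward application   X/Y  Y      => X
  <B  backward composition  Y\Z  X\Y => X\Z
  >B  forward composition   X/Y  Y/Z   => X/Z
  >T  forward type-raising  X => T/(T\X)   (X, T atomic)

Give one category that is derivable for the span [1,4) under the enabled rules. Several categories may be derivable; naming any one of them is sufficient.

S\(S\N)

[0,4] S   <
  [0,1] "this" : S\N
  [1,4] S\(S\N)   >
    [1,2] "ate" : (S\(S\N))/S
    [2,4] S   <
      [2,3] "from" : N
      [3,4] "found" : S\N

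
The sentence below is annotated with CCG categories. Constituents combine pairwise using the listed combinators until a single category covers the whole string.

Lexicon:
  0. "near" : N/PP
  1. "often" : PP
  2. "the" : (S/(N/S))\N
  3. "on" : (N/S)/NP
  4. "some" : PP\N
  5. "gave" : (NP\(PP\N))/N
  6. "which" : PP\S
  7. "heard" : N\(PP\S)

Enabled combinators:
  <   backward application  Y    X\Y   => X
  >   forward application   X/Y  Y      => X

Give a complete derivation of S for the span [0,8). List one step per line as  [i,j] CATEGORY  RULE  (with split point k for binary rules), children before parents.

[0,8] S   >
  [0,3] S/(N/S)   <
    [0,2] N   >
      [0,1] "near" : N/PP
      [1,2] "often" : PP
    [2,3] "the" : (S/(N/S))\N
  [3,8] N/S   >
    [3,4] "on" : (N/S)/NP
    [4,8] NP   <
      [4,5] "some" : PP\N
      [5,8] NP\(PP\N)   >
        [5,6] "gave" : (NP\(PP\N))/N
        [6,8] N   <
          [6,7] "which" : PP\S
          [7,8] "heard" : N\(PP\S)

[0,1] N/PP  lex  "near"
[1,2] PP  lex  "often"
[0,2] N  >  k=1
[2,3] (S/(N/S))\N  lex  "the"
[0,3] S/(N/S)  <  k=2
[3,4] (N/S)/NP  lex  "on"
[4,5] PP\N  lex  "some"
[5,6] (NP\(PP\N))/N  lex  "gave"
[6,7] PP\S  lex  "which"
[7,8] N\(PP\S)  lex  "heard"
[6,8] N  <  k=7
[5,8] NP\(PP\N)  >  k=6
[4,8] NP  <  k=5
[3,8] N/S  >  k=4
[0,8] S  >  k=3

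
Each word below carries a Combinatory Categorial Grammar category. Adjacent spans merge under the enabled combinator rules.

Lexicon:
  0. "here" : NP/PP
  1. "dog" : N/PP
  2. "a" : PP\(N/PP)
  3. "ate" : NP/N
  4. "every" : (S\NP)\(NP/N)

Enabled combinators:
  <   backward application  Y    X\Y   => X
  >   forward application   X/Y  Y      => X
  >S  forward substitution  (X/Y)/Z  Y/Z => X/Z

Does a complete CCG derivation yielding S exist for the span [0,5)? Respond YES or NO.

[0,5] S   <
  [0,3] NP   >
    [0,1] "here" : NP/PP
    [1,3] PP   <
      [1,2] "dog" : N/PP
      [2,3] "a" : PP\(N/PP)
  [3,5] S\NP   <
    [3,4] "ate" : NP/N
    [4,5] "every" : (S\NP)\(NP/N)

YES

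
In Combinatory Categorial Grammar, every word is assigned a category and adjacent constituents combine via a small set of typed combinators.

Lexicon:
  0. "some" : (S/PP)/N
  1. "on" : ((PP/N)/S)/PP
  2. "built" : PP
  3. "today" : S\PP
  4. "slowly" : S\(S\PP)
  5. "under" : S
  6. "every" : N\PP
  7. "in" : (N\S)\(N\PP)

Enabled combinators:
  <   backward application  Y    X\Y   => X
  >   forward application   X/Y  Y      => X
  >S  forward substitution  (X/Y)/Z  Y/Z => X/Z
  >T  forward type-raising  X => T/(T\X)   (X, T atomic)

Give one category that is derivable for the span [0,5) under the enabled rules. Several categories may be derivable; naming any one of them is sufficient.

[0,8] S   >
  [0,5] S/N   >S
    [0,1] "some" : (S/PP)/N
    [1,5] PP/N   >
      [1,3] (PP/N)/S   >
        [1,2] "on" : ((PP/N)/S)/PP
        [2,3] "built" : PP
      [3,5] S   <
        [3,4] "today" : S\PP
        [4,5] "slowly" : S\(S\PP)
  [5,8] N   <
    [5,6] "under" : S
    [6,8] N\S   <
      [6,7] "every" : N\PP
      [7,8] "in" : (N\S)\(N\PP)

S/N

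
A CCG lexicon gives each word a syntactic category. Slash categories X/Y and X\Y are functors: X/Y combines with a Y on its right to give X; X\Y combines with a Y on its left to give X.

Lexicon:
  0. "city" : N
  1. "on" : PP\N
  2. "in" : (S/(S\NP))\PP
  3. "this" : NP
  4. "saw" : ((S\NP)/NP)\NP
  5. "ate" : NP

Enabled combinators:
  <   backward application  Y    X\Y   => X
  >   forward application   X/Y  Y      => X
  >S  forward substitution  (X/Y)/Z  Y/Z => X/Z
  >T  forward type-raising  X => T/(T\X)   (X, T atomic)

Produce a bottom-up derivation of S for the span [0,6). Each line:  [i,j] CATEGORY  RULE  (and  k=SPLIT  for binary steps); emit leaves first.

[0,1] N  lex  "city"
[1,2] PP\N  lex  "on"
[0,2] PP  <  k=1
[2,3] (S/(S\NP))\PP  lex  "in"
[0,3] S/(S\NP)  <  k=2
[3,4] NP  lex  "this"
[4,5] ((S\NP)/NP)\NP  lex  "saw"
[3,5] (S\NP)/NP  <  k=4
[5,6] NP  lex  "ate"
[3,6] S\NP  >  k=5
[0,6] S  >  k=3

[0,6] S   >
  [0,3] S/(S\NP)   <
    [0,2] PP   <
      [0,1] "city" : N
      [1,2] "on" : PP\N
    [2,3] "in" : (S/(S\NP))\PP
  [3,6] S\NP   >
    [3,5] (S\NP)/NP   <
      [3,4] "this" : NP
      [4,5] "saw" : ((S\NP)/NP)\NP
    [5,6] "ate" : NP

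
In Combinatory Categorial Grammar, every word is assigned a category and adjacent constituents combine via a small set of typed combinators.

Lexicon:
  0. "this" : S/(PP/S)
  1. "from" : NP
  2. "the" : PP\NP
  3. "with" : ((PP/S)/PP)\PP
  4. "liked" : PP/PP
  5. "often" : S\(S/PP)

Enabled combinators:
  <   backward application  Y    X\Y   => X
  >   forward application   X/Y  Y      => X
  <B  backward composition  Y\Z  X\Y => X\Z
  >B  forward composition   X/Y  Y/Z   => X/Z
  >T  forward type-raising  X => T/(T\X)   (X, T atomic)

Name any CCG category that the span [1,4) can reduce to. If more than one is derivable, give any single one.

[0,6] S   <
  [0,5] S/PP   >B
    [0,4] S/PP   >B
      [0,1] "this" : S/(PP/S)
      [1,4] (PP/S)/PP   <
        [1,3] PP   >
          [1,2] PP/(PP\NP)   >T
            [1,2] "from" : NP
          [2,3] "the" : PP\NP
        [3,4] "with" : ((PP/S)/PP)\PP
    [4,5] "liked" : PP/PP
  [5,6] "often" : S\(S/PP)

(PP/S)/PP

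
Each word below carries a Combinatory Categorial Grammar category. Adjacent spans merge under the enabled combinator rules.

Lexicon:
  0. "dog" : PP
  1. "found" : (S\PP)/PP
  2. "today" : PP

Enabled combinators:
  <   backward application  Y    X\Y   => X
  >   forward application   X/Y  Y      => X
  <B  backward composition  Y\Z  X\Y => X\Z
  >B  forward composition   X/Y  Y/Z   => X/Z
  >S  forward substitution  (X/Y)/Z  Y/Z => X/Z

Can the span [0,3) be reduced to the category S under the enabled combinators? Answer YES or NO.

[0,3] S   <
  [0,1] "dog" : PP
  [1,3] S\PP   >
    [1,2] "found" : (S\PP)/PP
    [2,3] "today" : PP

YES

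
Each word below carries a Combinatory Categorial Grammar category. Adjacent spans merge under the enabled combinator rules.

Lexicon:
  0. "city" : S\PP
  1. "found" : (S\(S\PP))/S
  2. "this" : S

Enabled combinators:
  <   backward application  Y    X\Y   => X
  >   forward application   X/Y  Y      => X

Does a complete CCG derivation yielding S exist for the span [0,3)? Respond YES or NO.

[0,3] S   <
  [0,1] "city" : S\PP
  [1,3] S\(S\PP)   >
    [1,2] "found" : (S\(S\PP))/S
    [2,3] "this" : S

YES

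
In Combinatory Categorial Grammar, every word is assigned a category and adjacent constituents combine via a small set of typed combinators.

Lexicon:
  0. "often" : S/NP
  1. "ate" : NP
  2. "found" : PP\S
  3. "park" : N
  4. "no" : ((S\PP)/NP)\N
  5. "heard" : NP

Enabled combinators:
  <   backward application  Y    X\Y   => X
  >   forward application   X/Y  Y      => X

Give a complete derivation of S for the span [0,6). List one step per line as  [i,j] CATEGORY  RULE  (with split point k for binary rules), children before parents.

[0,1] S/NP  lex  "often"
[1,2] NP  lex  "ate"
[0,2] S  >  k=1
[2,3] PP\S  lex  "found"
[0,3] PP  <  k=2
[3,4] N  lex  "park"
[4,5] ((S\PP)/NP)\N  lex  "no"
[3,5] (S\PP)/NP  <  k=4
[5,6] NP  lex  "heard"
[3,6] S\PP  >  k=5
[0,6] S  <  k=3

[0,6] S   <
  [0,3] PP   <
    [0,2] S   >
      [0,1] "often" : S/NP
      [1,2] "ate" : NP
    [2,3] "found" : PP\S
  [3,6] S\PP   >
    [3,5] (S\PP)/NP   <
      [3,4] "park" : N
      [4,5] "no" : ((S\PP)/NP)\N
    [5,6] "heard" : NP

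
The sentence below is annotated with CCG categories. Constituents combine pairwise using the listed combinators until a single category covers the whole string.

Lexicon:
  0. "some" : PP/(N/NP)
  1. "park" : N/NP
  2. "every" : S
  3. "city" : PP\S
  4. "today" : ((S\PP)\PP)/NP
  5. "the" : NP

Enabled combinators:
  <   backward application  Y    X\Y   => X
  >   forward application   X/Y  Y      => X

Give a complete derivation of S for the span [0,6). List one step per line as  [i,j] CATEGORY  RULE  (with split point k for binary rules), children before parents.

[0,1] PP/(N/NP)  lex  "some"
[1,2] N/NP  lex  "park"
[0,2] PP  >  k=1
[2,3] S  lex  "every"
[3,4] PP\S  lex  "city"
[2,4] PP  <  k=3
[4,5] ((S\PP)\PP)/NP  lex  "today"
[5,6] NP  lex  "the"
[4,6] (S\PP)\PP  >  k=5
[2,6] S\PP  <  k=4
[0,6] S  <  k=2

[0,6] S   <
  [0,2] PP   >
    [0,1] "some" : PP/(N/NP)
    [1,2] "park" : N/NP
  [2,6] S\PP   <
    [2,4] PP   <
      [2,3] "every" : S
      [3,4] "city" : PP\S
    [4,6] (S\PP)\PP   >
      [4,5] "today" : ((S\PP)\PP)/NP
      [5,6] "the" : NP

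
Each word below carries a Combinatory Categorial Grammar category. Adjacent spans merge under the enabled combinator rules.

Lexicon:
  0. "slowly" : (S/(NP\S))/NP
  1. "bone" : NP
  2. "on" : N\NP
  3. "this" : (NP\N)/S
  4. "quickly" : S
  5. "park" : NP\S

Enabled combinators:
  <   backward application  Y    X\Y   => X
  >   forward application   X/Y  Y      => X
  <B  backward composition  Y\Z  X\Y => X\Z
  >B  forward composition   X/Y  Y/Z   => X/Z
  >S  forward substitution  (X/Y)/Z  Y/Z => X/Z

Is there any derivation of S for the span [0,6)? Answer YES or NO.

[0,6] S   >
  [0,5] S/(NP\S)   >
    [0,1] "slowly" : (S/(NP\S))/NP
    [1,5] NP   <
      [1,3] N   <
        [1,2] "bone" : NP
        [2,3] "on" : N\NP
      [3,5] NP\N   >
        [3,4] "this" : (NP\N)/S
        [4,5] "quickly" : S
  [5,6] "park" : NP\S

YES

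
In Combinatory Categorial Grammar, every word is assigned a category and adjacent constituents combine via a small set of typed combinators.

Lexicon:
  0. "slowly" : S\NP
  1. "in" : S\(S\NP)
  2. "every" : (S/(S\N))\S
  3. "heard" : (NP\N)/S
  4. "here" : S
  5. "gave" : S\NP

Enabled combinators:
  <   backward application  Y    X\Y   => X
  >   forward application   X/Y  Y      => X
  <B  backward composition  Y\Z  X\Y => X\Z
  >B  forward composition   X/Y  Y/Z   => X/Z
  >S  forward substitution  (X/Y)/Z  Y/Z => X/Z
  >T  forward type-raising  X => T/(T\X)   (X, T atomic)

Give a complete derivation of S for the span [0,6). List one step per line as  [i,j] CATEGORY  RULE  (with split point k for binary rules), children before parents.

[0,6] S   >
  [0,3] S/(S\N)   <
    [0,2] S   <
      [0,1] "slowly" : S\NP
      [1,2] "in" : S\(S\NP)
    [2,3] "every" : (S/(S\N))\S
  [3,6] S\N   <B
    [3,5] NP\N   >
      [3,4] "heard" : (NP\N)/S
      [4,5] "here" : S
    [5,6] "gave" : S\NP

[0,1] S\NP  lex  "slowly"
[1,2] S\(S\NP)  lex  "in"
[0,2] S  <  k=1
[2,3] (S/(S\N))\S  lex  "every"
[0,3] S/(S\N)  <  k=2
[3,4] (NP\N)/S  lex  "heard"
[4,5] S  lex  "here"
[3,5] NP\N  >  k=4
[5,6] S\NP  lex  "gave"
[3,6] S\N  <B  k=5
[0,6] S  >  k=3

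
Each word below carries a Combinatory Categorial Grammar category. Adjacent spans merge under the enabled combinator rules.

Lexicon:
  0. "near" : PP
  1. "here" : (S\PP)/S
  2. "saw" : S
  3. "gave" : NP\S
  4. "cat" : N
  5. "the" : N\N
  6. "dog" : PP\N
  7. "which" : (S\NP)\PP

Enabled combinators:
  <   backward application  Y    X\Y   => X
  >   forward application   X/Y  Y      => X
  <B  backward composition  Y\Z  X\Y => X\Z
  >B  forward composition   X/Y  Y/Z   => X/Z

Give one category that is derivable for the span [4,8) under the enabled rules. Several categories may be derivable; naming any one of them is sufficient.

[0,8] S   <
  [0,4] NP   <
    [0,3] S   <
      [0,1] "near" : PP
      [1,3] S\PP   >
        [1,2] "here" : (S\PP)/S
        [2,3] "saw" : S
    [3,4] "gave" : NP\S
  [4,8] S\NP   <
    [4,7] PP   <
      [4,5] "cat" : N
      [5,7] PP\N   <B
        [5,6] "the" : N\N
        [6,7] "dog" : PP\N
    [7,8] "which" : (S\NP)\PP

S\NP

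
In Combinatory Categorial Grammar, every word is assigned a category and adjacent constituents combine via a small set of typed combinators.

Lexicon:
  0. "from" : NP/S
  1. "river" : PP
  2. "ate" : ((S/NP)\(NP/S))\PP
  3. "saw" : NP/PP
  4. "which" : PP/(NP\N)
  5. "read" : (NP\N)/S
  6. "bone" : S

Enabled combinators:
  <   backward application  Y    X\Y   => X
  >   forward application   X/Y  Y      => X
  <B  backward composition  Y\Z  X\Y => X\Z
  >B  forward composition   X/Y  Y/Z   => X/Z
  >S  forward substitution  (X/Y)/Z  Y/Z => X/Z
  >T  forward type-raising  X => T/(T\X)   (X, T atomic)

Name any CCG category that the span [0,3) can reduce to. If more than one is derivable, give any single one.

S/NP

[0,7] S   >
  [0,3] S/NP   <
    [0,1] "from" : NP/S
    [1,3] (S/NP)\(NP/S)   <
      [1,2] "river" : PP
      [2,3] "ate" : ((S/NP)\(NP/S))\PP
  [3,7] NP   >
    [3,6] NP/S   >B
      [3,4] "saw" : NP/PP
      [4,6] PP/S   >B
        [4,5] "which" : PP/(NP\N)
        [5,6] "read" : (NP\N)/S
    [6,7] "bone" : S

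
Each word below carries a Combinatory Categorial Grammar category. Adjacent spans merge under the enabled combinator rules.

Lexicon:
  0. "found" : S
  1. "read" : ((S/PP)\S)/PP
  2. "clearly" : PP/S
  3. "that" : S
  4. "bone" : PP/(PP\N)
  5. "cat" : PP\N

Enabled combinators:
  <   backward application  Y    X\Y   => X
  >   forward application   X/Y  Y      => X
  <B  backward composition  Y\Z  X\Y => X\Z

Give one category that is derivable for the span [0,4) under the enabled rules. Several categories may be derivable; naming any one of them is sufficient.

[0,6] S   >
  [0,4] S/PP   <
    [0,1] "found" : S
    [1,4] (S/PP)\S   >
      [1,2] "read" : ((S/PP)\S)/PP
      [2,4] PP   >
        [2,3] "clearly" : PP/S
        [3,4] "that" : S
  [4,6] PP   >
    [4,5] "bone" : PP/(PP\N)
    [5,6] "cat" : PP\N

S/PP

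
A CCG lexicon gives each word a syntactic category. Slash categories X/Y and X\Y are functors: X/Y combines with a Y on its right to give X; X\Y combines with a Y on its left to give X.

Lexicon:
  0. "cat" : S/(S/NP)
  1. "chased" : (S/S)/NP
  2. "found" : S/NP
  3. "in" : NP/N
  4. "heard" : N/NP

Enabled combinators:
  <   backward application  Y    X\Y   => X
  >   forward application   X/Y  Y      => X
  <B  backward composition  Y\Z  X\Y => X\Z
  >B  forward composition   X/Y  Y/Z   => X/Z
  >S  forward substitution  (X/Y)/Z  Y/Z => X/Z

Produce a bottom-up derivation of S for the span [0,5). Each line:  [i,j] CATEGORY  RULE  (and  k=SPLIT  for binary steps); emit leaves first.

[0,5] S   >
  [0,1] "cat" : S/(S/NP)
  [1,5] S/NP   >S
    [1,2] "chased" : (S/S)/NP
    [2,5] S/NP   >B
      [2,3] "found" : S/NP
      [3,5] NP/NP   >B
        [3,4] "in" : NP/N
        [4,5] "heard" : N/NP

[0,1] S/(S/NP)  lex  "cat"
[1,2] (S/S)/NP  lex  "chased"
[2,3] S/NP  lex  "found"
[3,4] NP/N  lex  "in"
[4,5] N/NP  lex  "heard"
[3,5] NP/NP  >B  k=4
[2,5] S/NP  >B  k=3
[1,5] S/NP  >S  k=2
[0,5] S  >  k=1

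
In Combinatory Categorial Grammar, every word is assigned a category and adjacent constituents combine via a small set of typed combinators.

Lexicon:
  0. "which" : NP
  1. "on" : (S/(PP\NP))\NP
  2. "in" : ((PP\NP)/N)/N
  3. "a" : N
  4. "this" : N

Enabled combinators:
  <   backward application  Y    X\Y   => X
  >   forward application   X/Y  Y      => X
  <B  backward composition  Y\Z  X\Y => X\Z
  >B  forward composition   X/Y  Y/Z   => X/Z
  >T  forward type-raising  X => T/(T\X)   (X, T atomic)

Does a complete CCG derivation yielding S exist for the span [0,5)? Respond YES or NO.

YES

[0,5] S   >
  [0,2] S/(PP\NP)   <
    [0,1] "which" : NP
    [1,2] "on" : (S/(PP\NP))\NP
  [2,5] PP\NP   >
    [2,4] (PP\NP)/N   >
      [2,3] "in" : ((PP\NP)/N)/N
      [3,4] "a" : N
    [4,5] "this" : N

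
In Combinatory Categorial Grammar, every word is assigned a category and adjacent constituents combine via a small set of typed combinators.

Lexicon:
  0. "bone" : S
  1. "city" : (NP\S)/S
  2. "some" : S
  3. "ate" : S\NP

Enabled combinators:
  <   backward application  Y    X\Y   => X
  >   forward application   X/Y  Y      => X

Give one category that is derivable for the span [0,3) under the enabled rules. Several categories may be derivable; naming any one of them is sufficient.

NP

[0,4] S   <
  [0,3] NP   <
    [0,1] "bone" : S
    [1,3] NP\S   >
      [1,2] "city" : (NP\S)/S
      [2,3] "some" : S
  [3,4] "ate" : S\NP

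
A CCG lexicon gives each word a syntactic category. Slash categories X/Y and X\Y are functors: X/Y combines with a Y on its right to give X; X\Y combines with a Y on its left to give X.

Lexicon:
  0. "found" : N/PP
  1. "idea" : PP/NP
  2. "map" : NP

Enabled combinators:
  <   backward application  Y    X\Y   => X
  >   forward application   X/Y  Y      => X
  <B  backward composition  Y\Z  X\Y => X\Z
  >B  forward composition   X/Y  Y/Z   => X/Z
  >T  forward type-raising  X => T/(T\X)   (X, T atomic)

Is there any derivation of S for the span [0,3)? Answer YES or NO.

NO

N/PP PP/NP NP
CKY chart[0,3] = {N, N/(NP\NP), N/(N\N), N/(PP\PP), NP/(NP\N), PP/(PP\N), S/(S\N)}; S ∉ chart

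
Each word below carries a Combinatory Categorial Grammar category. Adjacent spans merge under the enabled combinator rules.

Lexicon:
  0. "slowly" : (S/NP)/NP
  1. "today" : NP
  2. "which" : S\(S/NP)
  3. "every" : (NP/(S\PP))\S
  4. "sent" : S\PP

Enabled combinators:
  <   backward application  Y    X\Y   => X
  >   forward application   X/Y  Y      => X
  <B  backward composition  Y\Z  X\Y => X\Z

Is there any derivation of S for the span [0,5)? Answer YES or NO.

NO

(S/NP)/NP NP S\(S/NP) (NP/(S\PP))\S S\PP
CKY chart[0,5] = {NP}; S ∉ chart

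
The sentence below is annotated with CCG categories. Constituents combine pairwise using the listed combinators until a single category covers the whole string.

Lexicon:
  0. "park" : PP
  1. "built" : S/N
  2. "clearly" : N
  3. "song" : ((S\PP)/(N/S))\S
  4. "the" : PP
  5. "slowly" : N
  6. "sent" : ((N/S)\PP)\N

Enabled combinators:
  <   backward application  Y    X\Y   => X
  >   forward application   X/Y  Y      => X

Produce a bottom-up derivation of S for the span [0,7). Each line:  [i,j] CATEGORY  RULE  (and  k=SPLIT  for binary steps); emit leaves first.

[0,1] PP  lex  "park"
[1,2] S/N  lex  "built"
[2,3] N  lex  "clearly"
[1,3] S  >  k=2
[3,4] ((S\PP)/(N/S))\S  lex  "song"
[1,4] (S\PP)/(N/S)  <  k=3
[4,5] PP  lex  "the"
[5,6] N  lex  "slowly"
[6,7] ((N/S)\PP)\N  lex  "sent"
[5,7] (N/S)\PP  <  k=6
[4,7] N/S  <  k=5
[1,7] S\PP  >  k=4
[0,7] S  <  k=1

[0,7] S   <
  [0,1] "park" : PP
  [1,7] S\PP   >
    [1,4] (S\PP)/(N/S)   <
      [1,3] S   >
        [1,2] "built" : S/N
        [2,3] "clearly" : N
      [3,4] "song" : ((S\PP)/(N/S))\S
    [4,7] N/S   <
      [4,5] "the" : PP
      [5,7] (N/S)\PP   <
        [5,6] "slowly" : N
        [6,7] "sent" : ((N/S)\PP)\N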